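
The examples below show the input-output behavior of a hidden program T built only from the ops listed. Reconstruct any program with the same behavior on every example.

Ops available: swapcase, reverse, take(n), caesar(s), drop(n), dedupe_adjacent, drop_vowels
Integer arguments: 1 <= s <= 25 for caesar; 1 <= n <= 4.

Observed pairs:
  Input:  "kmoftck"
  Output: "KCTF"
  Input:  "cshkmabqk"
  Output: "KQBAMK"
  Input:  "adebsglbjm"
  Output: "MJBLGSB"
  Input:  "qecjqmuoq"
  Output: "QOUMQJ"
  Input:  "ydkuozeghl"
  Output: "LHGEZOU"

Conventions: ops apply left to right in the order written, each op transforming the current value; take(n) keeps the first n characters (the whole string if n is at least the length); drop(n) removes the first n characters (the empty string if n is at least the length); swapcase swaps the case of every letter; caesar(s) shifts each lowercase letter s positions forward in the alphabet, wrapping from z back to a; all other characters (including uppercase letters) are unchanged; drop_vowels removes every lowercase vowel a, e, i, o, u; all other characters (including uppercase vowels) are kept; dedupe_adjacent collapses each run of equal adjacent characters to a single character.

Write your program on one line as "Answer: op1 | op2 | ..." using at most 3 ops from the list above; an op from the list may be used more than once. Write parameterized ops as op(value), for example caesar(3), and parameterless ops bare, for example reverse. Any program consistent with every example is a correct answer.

drop(3) | swapcase | reverse

Check, running the answer program on each example:
  "kmoftck" -> "ftck" -> "FTCK" -> "KCTF"
  "cshkmabqk" -> "kmabqk" -> "KMABQK" -> "KQBAMK"
  "adebsglbjm" -> "bsglbjm" -> "BSGLBJM" -> "MJBLGSB"
  "qecjqmuoq" -> "jqmuoq" -> "JQMUOQ" -> "QOUMQJ"
  "ydkuozeghl" -> "uozeghl" -> "UOZEGHL" -> "LHGEZOU"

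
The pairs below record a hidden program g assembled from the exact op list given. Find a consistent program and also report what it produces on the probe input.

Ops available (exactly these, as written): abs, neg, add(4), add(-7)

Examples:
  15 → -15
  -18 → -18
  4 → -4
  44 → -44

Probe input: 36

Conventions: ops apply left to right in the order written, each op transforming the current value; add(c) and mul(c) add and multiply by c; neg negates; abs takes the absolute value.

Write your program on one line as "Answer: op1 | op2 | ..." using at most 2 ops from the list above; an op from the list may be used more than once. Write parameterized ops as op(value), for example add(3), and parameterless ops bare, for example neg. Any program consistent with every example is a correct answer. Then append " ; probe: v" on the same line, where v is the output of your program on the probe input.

abs | neg ; probe: -36

Check, running the answer program on each example:
  15 -> 15 -> -15
  -18 -> 18 -> -18
  4 -> 4 -> -4
  44 -> 44 -> -44
  probe: 36 -> 36 -> -36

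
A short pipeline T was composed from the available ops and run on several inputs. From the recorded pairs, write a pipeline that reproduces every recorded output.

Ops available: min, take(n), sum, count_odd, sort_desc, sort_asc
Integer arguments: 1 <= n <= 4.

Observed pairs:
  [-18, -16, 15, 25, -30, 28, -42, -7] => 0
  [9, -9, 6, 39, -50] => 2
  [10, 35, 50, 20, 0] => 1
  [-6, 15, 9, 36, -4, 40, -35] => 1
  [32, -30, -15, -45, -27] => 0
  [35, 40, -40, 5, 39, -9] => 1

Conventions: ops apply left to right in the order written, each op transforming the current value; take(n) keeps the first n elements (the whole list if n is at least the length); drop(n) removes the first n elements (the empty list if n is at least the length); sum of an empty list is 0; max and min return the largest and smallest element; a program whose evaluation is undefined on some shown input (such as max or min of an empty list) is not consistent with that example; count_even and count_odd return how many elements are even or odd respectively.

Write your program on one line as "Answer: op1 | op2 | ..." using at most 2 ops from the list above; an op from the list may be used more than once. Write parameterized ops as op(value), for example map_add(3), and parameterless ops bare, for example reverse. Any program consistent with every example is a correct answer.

take(2) | count_odd

Check, running the answer program on each example:
  [-18, -16, 15, 25, -30, 28, -42, -7] -> [-18, -16] -> 0
  [9, -9, 6, 39, -50] -> [9, -9] -> 2
  [10, 35, 50, 20, 0] -> [10, 35] -> 1
  [-6, 15, 9, 36, -4, 40, -35] -> [-6, 15] -> 1
  [32, -30, -15, -45, -27] -> [32, -30] -> 0
  [35, 40, -40, 5, 39, -9] -> [35, 40] -> 1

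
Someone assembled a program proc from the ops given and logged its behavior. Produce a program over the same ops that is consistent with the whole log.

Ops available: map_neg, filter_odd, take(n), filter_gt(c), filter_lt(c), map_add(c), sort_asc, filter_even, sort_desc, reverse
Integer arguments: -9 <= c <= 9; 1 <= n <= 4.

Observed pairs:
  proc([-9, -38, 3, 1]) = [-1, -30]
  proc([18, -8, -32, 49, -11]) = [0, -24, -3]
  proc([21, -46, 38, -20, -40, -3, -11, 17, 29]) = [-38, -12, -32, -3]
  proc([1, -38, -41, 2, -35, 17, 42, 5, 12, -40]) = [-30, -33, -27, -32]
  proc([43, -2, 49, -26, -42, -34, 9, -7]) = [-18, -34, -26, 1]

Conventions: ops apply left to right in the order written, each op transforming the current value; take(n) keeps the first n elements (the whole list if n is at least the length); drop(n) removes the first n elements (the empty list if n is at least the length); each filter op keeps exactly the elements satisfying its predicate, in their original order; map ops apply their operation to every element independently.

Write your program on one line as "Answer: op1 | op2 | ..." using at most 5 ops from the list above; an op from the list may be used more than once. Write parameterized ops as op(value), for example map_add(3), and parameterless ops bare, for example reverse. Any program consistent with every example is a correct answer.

reverse | map_add(8) | filter_lt(4) | reverse

Check, running the answer program on each example:
  [-9, -38, 3, 1] -> [1, 3, -38, -9] -> [9, 11, -30, -1] -> [-30, -1] -> [-1, -30]
  [18, -8, -32, 49, -11] -> [-11, 49, -32, -8, 18] -> [-3, 57, -24, 0, 26] -> [-3, -24, 0] -> [0, -24, -3]
  [21, -46, 38, -20, -40, -3, -11, 17, 29] -> [29, 17, -11, -3, -40, -20, 38, -46, 21] -> [37, 25, -3, 5, -32, -12, 46, -38, 29] -> [-3, -32, -12, -38] -> [-38, -12, -32, -3]
  [1, -38, -41, 2, -35, 17, 42, 5, 12, -40] -> [-40, 12, 5, 42, 17, -35, 2, -41, -38, 1] -> [-32, 20, 13, 50, 25, -27, 10, -33, -30, 9] -> [-32, -27, -33, -30] -> [-30, -33, -27, -32]
  [43, -2, 49, -26, -42, -34, 9, -7] -> [-7, 9, -34, -42, -26, 49, -2, 43] -> [1, 17, -26, -34, -18, 57, 6, 51] -> [1, -26, -34, -18] -> [-18, -34, -26, 1]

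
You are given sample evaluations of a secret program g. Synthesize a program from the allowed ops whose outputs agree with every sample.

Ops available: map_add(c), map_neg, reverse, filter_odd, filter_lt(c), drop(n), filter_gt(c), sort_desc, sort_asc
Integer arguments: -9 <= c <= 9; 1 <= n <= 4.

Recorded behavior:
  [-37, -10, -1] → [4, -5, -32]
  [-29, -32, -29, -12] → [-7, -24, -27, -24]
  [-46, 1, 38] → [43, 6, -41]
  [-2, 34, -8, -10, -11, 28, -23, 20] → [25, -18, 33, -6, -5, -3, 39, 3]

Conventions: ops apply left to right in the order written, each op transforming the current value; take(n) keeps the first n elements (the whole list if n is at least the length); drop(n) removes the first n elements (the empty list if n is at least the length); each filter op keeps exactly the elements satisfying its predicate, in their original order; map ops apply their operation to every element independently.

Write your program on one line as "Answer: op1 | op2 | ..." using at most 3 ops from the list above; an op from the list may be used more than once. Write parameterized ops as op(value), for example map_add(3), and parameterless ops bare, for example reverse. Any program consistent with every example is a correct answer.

map_add(5) | reverse

Check, running the answer program on each example:
  [-37, -10, -1] -> [-32, -5, 4] -> [4, -5, -32]
  [-29, -32, -29, -12] -> [-24, -27, -24, -7] -> [-7, -24, -27, -24]
  [-46, 1, 38] -> [-41, 6, 43] -> [43, 6, -41]
  [-2, 34, -8, -10, -11, 28, -23, 20] -> [3, 39, -3, -5, -6, 33, -18, 25] -> [25, -18, 33, -6, -5, -3, 39, 3]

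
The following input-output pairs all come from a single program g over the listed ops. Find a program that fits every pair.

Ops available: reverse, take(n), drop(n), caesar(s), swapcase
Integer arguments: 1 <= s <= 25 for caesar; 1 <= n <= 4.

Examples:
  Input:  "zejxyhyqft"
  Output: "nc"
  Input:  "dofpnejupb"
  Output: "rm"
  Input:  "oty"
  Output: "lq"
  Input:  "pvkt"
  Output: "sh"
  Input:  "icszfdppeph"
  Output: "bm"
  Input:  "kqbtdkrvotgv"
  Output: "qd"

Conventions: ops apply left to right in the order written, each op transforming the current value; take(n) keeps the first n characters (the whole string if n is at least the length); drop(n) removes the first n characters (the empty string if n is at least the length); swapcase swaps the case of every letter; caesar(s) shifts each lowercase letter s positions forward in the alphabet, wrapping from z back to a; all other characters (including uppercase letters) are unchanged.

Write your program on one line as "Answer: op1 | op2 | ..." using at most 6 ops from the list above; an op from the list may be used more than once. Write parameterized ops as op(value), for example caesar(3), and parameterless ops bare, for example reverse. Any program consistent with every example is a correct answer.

reverse | take(3) | caesar(23) | reverse | take(2)

Check, running the answer program on each example:
  "zejxyhyqft" -> "tfqyhyxjez" -> "tfq" -> "qcn" -> "ncq" -> "nc"
  "dofpnejupb" -> "bpujenpfod" -> "bpu" -> "ymr" -> "rmy" -> "rm"
  "oty" -> "yto" -> "yto" -> "vql" -> "lqv" -> "lq"
  "pvkt" -> "tkvp" -> "tkv" -> "qhs" -> "shq" -> "sh"
  "icszfdppeph" -> "hpeppdfzsci" -> "hpe" -> "emb" -> "bme" -> "bm"
  "kqbtdkrvotgv" -> "vgtovrkdtbqk" -> "vgt" -> "sdq" -> "qds" -> "qd"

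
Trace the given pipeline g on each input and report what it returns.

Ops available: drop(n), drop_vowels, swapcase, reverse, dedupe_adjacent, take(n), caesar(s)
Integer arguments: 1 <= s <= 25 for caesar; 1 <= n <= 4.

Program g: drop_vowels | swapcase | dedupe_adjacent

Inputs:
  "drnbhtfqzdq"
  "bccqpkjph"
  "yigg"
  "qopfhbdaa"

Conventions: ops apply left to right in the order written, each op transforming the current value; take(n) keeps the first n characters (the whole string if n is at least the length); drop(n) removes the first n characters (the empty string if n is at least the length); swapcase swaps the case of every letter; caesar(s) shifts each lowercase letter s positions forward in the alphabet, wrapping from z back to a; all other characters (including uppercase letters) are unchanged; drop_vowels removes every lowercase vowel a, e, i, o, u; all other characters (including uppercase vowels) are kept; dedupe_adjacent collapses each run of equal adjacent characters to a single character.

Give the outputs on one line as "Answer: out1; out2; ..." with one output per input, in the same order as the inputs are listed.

"DRNBHTFQZDQ"; "BCQPKJPH"; "YG"; "QPFHBD"

Execution, op by op:
  "drnbhtfqzdq" -> "drnbhtfqzdq" -> "DRNBHTFQZDQ" -> "DRNBHTFQZDQ"
  "bccqpkjph" -> "bccqpkjph" -> "BCCQPKJPH" -> "BCQPKJPH"
  "yigg" -> "ygg" -> "YGG" -> "YG"
  "qopfhbdaa" -> "qpfhbd" -> "QPFHBD" -> "QPFHBD"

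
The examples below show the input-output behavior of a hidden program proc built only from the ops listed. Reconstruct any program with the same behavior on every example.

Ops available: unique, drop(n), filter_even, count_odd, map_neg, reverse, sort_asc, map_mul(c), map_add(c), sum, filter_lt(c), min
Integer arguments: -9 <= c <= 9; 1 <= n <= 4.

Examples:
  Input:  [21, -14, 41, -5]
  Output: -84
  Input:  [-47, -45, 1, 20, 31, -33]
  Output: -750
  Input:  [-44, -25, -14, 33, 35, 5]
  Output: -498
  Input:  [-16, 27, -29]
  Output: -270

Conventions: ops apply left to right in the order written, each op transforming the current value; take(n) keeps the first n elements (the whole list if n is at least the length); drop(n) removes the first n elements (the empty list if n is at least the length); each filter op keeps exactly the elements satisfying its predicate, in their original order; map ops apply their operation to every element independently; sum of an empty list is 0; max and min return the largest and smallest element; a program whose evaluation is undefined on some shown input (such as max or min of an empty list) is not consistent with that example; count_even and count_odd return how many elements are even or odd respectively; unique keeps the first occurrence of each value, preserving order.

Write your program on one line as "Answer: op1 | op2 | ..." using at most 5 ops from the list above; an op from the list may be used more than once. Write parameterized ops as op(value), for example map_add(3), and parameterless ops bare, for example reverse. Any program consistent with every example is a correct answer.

filter_lt(4) | filter_lt(-8) | map_mul(-6) | map_neg | sum

Check, running the answer program on each example:
  [21, -14, 41, -5] -> [-14, -5] -> [-14] -> [84] -> [-84] -> -84
  [-47, -45, 1, 20, 31, -33] -> [-47, -45, 1, -33] -> [-47, -45, -33] -> [282, 270, 198] -> [-282, -270, -198] -> -750
  [-44, -25, -14, 33, 35, 5] -> [-44, -25, -14] -> [-44, -25, -14] -> [264, 150, 84] -> [-264, -150, -84] -> -498
  [-16, 27, -29] -> [-16, -29] -> [-16, -29] -> [96, 174] -> [-96, -174] -> -270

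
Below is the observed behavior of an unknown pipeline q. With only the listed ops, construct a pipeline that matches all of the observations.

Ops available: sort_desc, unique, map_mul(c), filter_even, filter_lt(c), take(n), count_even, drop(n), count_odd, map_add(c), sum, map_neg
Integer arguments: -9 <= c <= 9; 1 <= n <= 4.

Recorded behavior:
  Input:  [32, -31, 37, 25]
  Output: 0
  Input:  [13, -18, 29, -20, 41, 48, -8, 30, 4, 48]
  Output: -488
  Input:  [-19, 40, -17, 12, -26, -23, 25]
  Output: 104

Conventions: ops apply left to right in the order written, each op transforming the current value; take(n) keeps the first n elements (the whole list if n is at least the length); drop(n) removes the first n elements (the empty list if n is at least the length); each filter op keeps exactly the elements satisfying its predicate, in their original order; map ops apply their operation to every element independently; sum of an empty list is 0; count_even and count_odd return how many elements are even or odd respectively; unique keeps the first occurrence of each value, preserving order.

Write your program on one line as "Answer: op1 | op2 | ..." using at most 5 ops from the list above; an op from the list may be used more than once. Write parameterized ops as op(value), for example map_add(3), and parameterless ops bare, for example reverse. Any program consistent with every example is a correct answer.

filter_even | drop(2) | map_mul(-4) | sum

Check, running the answer program on each example:
  [32, -31, 37, 25] -> [32] -> [] -> [] -> 0
  [13, -18, 29, -20, 41, 48, -8, 30, 4, 48] -> [-18, -20, 48, -8, 30, 4, 48] -> [48, -8, 30, 4, 48] -> [-192, 32, -120, -16, -192] -> -488
  [-19, 40, -17, 12, -26, -23, 25] -> [40, 12, -26] -> [-26] -> [104] -> 104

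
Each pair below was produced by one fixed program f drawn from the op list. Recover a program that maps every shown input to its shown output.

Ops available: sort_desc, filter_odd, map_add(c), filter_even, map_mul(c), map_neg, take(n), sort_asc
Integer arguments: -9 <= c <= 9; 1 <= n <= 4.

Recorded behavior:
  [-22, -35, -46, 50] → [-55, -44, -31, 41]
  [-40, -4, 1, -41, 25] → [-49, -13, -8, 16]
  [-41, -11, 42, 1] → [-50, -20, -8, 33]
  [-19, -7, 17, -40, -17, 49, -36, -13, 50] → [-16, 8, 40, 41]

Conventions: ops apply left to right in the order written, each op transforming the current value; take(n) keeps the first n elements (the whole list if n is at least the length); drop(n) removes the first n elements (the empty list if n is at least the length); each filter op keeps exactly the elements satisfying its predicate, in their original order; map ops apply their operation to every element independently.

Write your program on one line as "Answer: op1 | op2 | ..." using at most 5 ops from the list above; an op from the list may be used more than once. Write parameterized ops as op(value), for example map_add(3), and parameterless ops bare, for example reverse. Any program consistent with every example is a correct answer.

sort_desc | take(4) | map_add(-9) | sort_asc

Check, running the answer program on each example:
  [-22, -35, -46, 50] -> [50, -22, -35, -46] -> [50, -22, -35, -46] -> [41, -31, -44, -55] -> [-55, -44, -31, 41]
  [-40, -4, 1, -41, 25] -> [25, 1, -4, -40, -41] -> [25, 1, -4, -40] -> [16, -8, -13, -49] -> [-49, -13, -8, 16]
  [-41, -11, 42, 1] -> [42, 1, -11, -41] -> [42, 1, -11, -41] -> [33, -8, -20, -50] -> [-50, -20, -8, 33]
  [-19, -7, 17, -40, -17, 49, -36, -13, 50] -> [50, 49, 17, -7, -13, -17, -19, -36, -40] -> [50, 49, 17, -7] -> [41, 40, 8, -16] -> [-16, 8, 40, 41]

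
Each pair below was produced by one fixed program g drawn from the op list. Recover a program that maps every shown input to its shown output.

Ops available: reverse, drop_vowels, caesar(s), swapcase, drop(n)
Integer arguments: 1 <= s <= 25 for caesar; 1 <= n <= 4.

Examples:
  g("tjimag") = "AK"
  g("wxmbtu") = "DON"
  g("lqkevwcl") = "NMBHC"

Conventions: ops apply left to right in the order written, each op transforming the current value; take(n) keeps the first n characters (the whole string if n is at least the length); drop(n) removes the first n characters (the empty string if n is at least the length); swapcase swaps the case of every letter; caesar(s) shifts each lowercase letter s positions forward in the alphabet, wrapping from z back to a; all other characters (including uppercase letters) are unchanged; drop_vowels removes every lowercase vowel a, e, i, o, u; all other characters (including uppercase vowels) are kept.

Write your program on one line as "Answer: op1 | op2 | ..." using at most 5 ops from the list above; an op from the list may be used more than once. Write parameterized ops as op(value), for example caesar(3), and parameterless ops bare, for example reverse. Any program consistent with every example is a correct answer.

reverse | drop_vowels | drop(2) | caesar(17) | swapcase

Check, running the answer program on each example:
  "tjimag" -> "gamijt" -> "gmjt" -> "jt" -> "ak" -> "AK"
  "wxmbtu" -> "utbmxw" -> "tbmxw" -> "mxw" -> "don" -> "DON"
  "lqkevwcl" -> "lcwvekql" -> "lcwvkql" -> "wvkql" -> "nmbhc" -> "NMBHC"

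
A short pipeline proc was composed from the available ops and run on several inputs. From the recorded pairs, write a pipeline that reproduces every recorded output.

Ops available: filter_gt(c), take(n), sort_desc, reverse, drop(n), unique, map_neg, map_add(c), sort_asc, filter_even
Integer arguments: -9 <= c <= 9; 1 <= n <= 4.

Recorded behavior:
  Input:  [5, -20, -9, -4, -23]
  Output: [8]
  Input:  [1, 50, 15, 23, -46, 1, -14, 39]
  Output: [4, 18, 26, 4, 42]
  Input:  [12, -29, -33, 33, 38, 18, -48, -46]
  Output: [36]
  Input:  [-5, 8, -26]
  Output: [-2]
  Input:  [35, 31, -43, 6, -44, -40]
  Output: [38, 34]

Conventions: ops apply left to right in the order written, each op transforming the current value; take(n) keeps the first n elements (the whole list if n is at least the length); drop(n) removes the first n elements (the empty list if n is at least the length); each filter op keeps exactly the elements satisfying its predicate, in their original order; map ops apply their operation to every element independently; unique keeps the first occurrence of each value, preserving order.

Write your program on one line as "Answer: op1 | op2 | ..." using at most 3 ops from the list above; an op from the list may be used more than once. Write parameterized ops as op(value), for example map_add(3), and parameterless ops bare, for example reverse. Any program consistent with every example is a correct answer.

map_add(3) | filter_gt(-5) | filter_even

Check, running the answer program on each example:
  [5, -20, -9, -4, -23] -> [8, -17, -6, -1, -20] -> [8, -1] -> [8]
  [1, 50, 15, 23, -46, 1, -14, 39] -> [4, 53, 18, 26, -43, 4, -11, 42] -> [4, 53, 18, 26, 4, 42] -> [4, 18, 26, 4, 42]
  [12, -29, -33, 33, 38, 18, -48, -46] -> [15, -26, -30, 36, 41, 21, -45, -43] -> [15, 36, 41, 21] -> [36]
  [-5, 8, -26] -> [-2, 11, -23] -> [-2, 11] -> [-2]
  [35, 31, -43, 6, -44, -40] -> [38, 34, -40, 9, -41, -37] -> [38, 34, 9] -> [38, 34]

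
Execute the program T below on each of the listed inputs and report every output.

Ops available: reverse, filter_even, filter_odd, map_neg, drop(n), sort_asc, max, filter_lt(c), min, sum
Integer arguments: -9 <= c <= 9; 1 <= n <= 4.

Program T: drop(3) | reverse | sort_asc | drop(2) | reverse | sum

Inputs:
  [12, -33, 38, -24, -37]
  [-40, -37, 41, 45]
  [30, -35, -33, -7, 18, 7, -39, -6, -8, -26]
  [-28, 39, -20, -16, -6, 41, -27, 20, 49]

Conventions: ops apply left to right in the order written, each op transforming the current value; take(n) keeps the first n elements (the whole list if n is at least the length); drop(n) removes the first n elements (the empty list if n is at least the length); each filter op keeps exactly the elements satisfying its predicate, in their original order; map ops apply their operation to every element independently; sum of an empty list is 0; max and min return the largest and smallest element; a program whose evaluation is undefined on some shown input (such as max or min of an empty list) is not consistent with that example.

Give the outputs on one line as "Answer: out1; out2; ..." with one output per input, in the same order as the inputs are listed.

0; 0; 4; 104

Execution, op by op:
  [12, -33, 38, -24, -37] -> [-24, -37] -> [-37, -24] -> [-37, -24] -> [] -> [] -> 0
  [-40, -37, 41, 45] -> [45] -> [45] -> [45] -> [] -> [] -> 0
  [30, -35, -33, -7, 18, 7, -39, -6, -8, -26] -> [-7, 18, 7, -39, -6, -8, -26] -> [-26, -8, -6, -39, 7, 18, -7] -> [-39, -26, -8, -7, -6, 7, 18] -> [-8, -7, -6, 7, 18] -> [18, 7, -6, -7, -8] -> 4
  [-28, 39, -20, -16, -6, 41, -27, 20, 49] -> [-16, -6, 41, -27, 20, 49] -> [49, 20, -27, 41, -6, -16] -> [-27, -16, -6, 20, 41, 49] -> [-6, 20, 41, 49] -> [49, 41, 20, -6] -> 104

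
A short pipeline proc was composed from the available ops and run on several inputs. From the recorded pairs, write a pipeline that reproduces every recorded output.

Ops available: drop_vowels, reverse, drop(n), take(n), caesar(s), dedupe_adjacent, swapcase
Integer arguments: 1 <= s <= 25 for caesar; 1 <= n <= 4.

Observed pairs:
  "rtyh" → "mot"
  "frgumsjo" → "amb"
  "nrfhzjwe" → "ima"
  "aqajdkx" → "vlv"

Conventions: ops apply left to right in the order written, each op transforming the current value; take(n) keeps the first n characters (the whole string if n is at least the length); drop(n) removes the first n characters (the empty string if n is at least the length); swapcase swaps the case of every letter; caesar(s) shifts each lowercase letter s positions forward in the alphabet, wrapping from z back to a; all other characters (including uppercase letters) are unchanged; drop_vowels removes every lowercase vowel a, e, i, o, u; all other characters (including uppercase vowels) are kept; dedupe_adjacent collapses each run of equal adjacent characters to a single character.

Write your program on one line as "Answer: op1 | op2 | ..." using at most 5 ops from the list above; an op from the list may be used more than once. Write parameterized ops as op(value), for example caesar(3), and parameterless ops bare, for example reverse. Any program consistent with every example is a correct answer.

caesar(21) | swapcase | take(3) | swapcase

Check, running the answer program on each example:
  "rtyh" -> "motc" -> "MOTC" -> "MOT" -> "mot"
  "frgumsjo" -> "ambphnej" -> "AMBPHNEJ" -> "AMB" -> "amb"
  "nrfhzjwe" -> "imacuerz" -> "IMACUERZ" -> "IMA" -> "ima"
  "aqajdkx" -> "vlveyfs" -> "VLVEYFS" -> "VLV" -> "vlv"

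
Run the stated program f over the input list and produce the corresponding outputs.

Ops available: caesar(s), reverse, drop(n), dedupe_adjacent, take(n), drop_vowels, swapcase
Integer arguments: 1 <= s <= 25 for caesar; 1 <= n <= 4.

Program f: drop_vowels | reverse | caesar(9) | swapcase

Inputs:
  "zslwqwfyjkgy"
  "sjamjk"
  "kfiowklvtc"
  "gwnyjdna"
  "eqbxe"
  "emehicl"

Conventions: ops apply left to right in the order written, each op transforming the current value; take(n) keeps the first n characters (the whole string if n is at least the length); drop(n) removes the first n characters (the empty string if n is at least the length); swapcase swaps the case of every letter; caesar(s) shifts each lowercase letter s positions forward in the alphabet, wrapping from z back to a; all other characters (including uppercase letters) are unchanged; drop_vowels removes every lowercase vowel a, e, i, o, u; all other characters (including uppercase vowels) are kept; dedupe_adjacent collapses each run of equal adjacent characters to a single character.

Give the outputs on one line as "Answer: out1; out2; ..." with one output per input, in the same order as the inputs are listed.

Execution, op by op:
  "zslwqwfyjkgy" -> "zslwqwfyjkgy" -> "ygkjyfwqwlsz" -> "hptshofzfubi" -> "HPTSHOFZFUBI"
  "sjamjk" -> "sjmjk" -> "kjmjs" -> "tsvsb" -> "TSVSB"
  "kfiowklvtc" -> "kfwklvtc" -> "ctvlkwfk" -> "lceutfot" -> "LCEUTFOT"
  "gwnyjdna" -> "gwnyjdn" -> "ndjynwg" -> "wmshwfp" -> "WMSHWFP"
  "eqbxe" -> "qbx" -> "xbq" -> "gkz" -> "GKZ"
  "emehicl" -> "mhcl" -> "lchm" -> "ulqv" -> "ULQV"

"HPTSHOFZFUBI"; "TSVSB"; "LCEUTFOT"; "WMSHWFP"; "GKZ"; "ULQV"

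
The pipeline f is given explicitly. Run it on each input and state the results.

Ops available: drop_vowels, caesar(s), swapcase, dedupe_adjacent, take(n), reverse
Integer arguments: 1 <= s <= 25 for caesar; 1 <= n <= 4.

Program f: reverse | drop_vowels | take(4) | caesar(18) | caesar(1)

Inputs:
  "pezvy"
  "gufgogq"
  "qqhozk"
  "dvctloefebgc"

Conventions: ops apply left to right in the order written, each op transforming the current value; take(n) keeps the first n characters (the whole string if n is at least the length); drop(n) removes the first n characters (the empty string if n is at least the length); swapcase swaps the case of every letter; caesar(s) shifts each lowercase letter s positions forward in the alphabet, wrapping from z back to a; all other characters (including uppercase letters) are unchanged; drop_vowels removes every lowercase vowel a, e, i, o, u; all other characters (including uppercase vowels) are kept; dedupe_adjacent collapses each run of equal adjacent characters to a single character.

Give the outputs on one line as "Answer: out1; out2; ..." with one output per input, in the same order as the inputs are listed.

"rosi"; "jzzy"; "dsaj"; "vzuy"

Execution, op by op:
  "pezvy" -> "yvzep" -> "yvzp" -> "yvzp" -> "qnrh" -> "rosi"
  "gufgogq" -> "qgogfug" -> "qggfg" -> "qggf" -> "iyyx" -> "jzzy"
  "qqhozk" -> "kzohqq" -> "kzhqq" -> "kzhq" -> "crzi" -> "dsaj"
  "dvctloefebgc" -> "cgbefeoltcvd" -> "cgbfltcvd" -> "cgbf" -> "uytx" -> "vzuy"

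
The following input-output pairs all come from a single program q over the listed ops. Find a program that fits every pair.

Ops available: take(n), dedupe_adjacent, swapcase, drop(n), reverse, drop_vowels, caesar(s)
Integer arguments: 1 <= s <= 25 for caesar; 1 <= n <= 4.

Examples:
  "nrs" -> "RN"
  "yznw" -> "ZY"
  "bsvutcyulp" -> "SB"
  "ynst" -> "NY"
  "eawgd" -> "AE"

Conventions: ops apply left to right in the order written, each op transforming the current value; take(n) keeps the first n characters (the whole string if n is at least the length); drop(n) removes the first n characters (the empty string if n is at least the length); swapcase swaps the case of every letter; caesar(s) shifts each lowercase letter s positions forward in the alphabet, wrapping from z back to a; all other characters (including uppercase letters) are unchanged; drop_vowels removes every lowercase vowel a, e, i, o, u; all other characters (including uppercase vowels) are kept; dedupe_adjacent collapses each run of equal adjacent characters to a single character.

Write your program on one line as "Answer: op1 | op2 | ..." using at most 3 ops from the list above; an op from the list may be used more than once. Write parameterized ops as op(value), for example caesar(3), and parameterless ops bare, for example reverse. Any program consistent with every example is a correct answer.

swapcase | take(2) | reverse

Check, running the answer program on each example:
  "nrs" -> "NRS" -> "NR" -> "RN"
  "yznw" -> "YZNW" -> "YZ" -> "ZY"
  "bsvutcyulp" -> "BSVUTCYULP" -> "BS" -> "SB"
  "ynst" -> "YNST" -> "YN" -> "NY"
  "eawgd" -> "EAWGD" -> "EA" -> "AE"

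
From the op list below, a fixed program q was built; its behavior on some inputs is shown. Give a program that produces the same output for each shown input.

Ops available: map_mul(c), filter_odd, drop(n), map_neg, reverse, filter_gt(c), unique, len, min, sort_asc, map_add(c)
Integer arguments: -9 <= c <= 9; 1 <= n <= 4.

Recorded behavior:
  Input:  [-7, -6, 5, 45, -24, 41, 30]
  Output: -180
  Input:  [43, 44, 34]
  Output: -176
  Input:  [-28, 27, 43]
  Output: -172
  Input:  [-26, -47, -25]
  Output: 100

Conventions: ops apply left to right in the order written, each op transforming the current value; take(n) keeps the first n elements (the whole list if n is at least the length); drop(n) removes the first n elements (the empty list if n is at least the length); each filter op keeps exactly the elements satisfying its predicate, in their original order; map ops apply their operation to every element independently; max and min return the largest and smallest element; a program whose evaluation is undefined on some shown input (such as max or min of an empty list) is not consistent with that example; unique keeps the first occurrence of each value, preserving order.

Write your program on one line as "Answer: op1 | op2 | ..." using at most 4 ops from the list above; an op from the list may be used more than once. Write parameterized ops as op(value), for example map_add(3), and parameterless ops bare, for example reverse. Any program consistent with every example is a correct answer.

map_mul(4) | drop(1) | map_neg | min

Check, running the answer program on each example:
  [-7, -6, 5, 45, -24, 41, 30] -> [-28, -24, 20, 180, -96, 164, 120] -> [-24, 20, 180, -96, 164, 120] -> [24, -20, -180, 96, -164, -120] -> -180
  [43, 44, 34] -> [172, 176, 136] -> [176, 136] -> [-176, -136] -> -176
  [-28, 27, 43] -> [-112, 108, 172] -> [108, 172] -> [-108, -172] -> -172
  [-26, -47, -25] -> [-104, -188, -100] -> [-188, -100] -> [188, 100] -> 100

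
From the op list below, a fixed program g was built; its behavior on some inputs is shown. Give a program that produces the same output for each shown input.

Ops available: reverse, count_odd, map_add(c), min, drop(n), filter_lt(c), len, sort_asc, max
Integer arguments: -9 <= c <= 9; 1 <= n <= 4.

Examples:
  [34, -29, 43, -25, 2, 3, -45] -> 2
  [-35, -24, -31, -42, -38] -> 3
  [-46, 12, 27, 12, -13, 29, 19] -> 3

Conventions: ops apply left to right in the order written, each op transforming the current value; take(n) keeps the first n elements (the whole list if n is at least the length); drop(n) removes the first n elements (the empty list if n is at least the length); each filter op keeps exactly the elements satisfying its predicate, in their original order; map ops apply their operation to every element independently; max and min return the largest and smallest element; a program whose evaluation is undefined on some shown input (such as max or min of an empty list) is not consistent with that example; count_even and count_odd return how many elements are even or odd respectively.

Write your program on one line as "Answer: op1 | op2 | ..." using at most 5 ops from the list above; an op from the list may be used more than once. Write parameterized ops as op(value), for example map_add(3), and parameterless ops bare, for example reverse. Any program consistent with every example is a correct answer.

reverse | map_add(5) | map_add(6) | count_odd

Check, running the answer program on each example:
  [34, -29, 43, -25, 2, 3, -45] -> [-45, 3, 2, -25, 43, -29, 34] -> [-40, 8, 7, -20, 48, -24, 39] -> [-34, 14, 13, -14, 54, -18, 45] -> 2
  [-35, -24, -31, -42, -38] -> [-38, -42, -31, -24, -35] -> [-33, -37, -26, -19, -30] -> [-27, -31, -20, -13, -24] -> 3
  [-46, 12, 27, 12, -13, 29, 19] -> [19, 29, -13, 12, 27, 12, -46] -> [24, 34, -8, 17, 32, 17, -41] -> [30, 40, -2, 23, 38, 23, -35] -> 3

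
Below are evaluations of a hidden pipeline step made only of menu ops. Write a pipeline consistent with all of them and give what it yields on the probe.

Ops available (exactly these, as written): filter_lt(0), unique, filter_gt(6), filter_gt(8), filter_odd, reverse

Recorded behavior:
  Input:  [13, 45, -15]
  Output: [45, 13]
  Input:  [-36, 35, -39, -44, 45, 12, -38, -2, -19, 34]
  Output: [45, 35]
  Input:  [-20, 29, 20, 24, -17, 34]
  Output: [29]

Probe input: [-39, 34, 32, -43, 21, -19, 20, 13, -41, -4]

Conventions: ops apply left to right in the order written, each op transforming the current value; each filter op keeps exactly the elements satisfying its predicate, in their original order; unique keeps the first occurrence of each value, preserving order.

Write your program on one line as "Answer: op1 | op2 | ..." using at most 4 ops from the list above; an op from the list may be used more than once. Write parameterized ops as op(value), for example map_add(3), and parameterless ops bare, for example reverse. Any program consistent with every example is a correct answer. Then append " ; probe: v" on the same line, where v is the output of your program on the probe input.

filter_gt(6) | reverse | filter_odd ; probe: [13, 21]

Check, running the answer program on each example:
  [13, 45, -15] -> [13, 45] -> [45, 13] -> [45, 13]
  [-36, 35, -39, -44, 45, 12, -38, -2, -19, 34] -> [35, 45, 12, 34] -> [34, 12, 45, 35] -> [45, 35]
  [-20, 29, 20, 24, -17, 34] -> [29, 20, 24, 34] -> [34, 24, 20, 29] -> [29]
  probe: [-39, 34, 32, -43, 21, -19, 20, 13, -41, -4] -> [34, 32, 21, 20, 13] -> [13, 20, 21, 32, 34] -> [13, 21]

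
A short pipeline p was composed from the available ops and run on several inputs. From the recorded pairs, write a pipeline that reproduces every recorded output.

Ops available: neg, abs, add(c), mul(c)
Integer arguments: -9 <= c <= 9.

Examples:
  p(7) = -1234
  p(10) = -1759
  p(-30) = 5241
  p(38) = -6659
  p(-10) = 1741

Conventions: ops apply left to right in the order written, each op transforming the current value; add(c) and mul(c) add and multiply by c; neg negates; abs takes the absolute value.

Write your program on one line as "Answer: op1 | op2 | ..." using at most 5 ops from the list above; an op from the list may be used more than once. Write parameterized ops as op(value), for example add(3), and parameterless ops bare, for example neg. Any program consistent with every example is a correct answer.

mul(5) | mul(7) | mul(-5) | add(-9)

Check, running the answer program on each example:
  7 -> 35 -> 245 -> -1225 -> -1234
  10 -> 50 -> 350 -> -1750 -> -1759
  -30 -> -150 -> -1050 -> 5250 -> 5241
  38 -> 190 -> 1330 -> -6650 -> -6659
  -10 -> -50 -> -350 -> 1750 -> 1741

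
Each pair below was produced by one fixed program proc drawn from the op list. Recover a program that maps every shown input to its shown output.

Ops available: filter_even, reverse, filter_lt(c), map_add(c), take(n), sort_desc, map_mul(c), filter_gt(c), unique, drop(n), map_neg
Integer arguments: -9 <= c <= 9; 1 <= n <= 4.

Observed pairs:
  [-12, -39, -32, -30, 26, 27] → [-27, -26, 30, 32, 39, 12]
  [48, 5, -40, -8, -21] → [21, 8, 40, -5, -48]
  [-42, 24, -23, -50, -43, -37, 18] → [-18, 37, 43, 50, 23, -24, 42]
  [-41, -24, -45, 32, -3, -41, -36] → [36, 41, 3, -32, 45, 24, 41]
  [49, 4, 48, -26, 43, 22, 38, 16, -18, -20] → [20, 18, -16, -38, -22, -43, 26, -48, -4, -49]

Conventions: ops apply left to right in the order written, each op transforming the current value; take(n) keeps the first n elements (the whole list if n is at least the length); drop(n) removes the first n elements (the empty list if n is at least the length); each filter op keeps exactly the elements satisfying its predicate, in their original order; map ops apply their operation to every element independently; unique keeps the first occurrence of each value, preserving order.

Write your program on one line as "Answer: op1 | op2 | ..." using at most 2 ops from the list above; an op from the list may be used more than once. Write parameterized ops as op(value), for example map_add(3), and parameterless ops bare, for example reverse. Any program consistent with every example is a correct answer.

reverse | map_neg

Check, running the answer program on each example:
  [-12, -39, -32, -30, 26, 27] -> [27, 26, -30, -32, -39, -12] -> [-27, -26, 30, 32, 39, 12]
  [48, 5, -40, -8, -21] -> [-21, -8, -40, 5, 48] -> [21, 8, 40, -5, -48]
  [-42, 24, -23, -50, -43, -37, 18] -> [18, -37, -43, -50, -23, 24, -42] -> [-18, 37, 43, 50, 23, -24, 42]
  [-41, -24, -45, 32, -3, -41, -36] -> [-36, -41, -3, 32, -45, -24, -41] -> [36, 41, 3, -32, 45, 24, 41]
  [49, 4, 48, -26, 43, 22, 38, 16, -18, -20] -> [-20, -18, 16, 38, 22, 43, -26, 48, 4, 49] -> [20, 18, -16, -38, -22, -43, 26, -48, -4, -49]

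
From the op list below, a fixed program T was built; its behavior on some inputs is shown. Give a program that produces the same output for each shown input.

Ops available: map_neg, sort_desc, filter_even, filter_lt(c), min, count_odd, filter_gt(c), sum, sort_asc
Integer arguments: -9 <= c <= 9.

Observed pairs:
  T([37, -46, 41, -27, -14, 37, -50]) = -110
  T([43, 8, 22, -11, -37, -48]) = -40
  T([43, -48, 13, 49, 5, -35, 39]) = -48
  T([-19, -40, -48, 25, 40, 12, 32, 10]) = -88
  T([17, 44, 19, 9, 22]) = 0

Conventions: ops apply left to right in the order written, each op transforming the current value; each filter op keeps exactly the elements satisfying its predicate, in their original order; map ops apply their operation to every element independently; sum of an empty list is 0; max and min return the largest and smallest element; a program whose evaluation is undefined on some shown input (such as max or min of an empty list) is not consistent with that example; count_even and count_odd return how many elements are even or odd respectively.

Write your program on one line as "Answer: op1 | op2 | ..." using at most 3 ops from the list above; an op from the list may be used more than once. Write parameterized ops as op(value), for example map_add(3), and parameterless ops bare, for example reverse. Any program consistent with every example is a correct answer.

filter_lt(9) | filter_even | sum

Check, running the answer program on each example:
  [37, -46, 41, -27, -14, 37, -50] -> [-46, -27, -14, -50] -> [-46, -14, -50] -> -110
  [43, 8, 22, -11, -37, -48] -> [8, -11, -37, -48] -> [8, -48] -> -40
  [43, -48, 13, 49, 5, -35, 39] -> [-48, 5, -35] -> [-48] -> -48
  [-19, -40, -48, 25, 40, 12, 32, 10] -> [-19, -40, -48] -> [-40, -48] -> -88
  [17, 44, 19, 9, 22] -> [] -> [] -> 0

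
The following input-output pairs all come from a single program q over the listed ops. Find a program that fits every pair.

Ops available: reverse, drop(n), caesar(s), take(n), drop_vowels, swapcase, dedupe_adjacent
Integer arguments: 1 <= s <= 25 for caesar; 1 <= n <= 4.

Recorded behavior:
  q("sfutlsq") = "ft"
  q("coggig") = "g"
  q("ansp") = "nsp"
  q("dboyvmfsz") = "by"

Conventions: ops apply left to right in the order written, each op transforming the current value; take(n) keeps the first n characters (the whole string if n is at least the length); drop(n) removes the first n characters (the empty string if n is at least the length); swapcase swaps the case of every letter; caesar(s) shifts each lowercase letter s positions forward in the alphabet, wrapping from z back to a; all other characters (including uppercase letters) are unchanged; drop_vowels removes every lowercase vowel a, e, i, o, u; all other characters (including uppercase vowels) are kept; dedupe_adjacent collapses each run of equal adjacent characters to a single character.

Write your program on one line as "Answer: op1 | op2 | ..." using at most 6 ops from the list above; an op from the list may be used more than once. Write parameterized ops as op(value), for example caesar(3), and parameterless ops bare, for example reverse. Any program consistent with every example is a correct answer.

take(4) | drop(1) | dedupe_adjacent | reverse | drop_vowels | reverse

Check, running the answer program on each example:
  "sfutlsq" -> "sfut" -> "fut" -> "fut" -> "tuf" -> "tf" -> "ft"
  "coggig" -> "cogg" -> "ogg" -> "og" -> "go" -> "g" -> "g"
  "ansp" -> "ansp" -> "nsp" -> "nsp" -> "psn" -> "psn" -> "nsp"
  "dboyvmfsz" -> "dboy" -> "boy" -> "boy" -> "yob" -> "yb" -> "by"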